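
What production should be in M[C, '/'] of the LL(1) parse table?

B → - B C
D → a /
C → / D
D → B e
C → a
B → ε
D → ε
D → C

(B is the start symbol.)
To find M[C, '/'], we find productions for C where '/' is in the predict set (PREDICT(N → α) = (FIRST(α) \ {ε}) ∪ (FOLLOW(N) if α ⇒* ε)).

C → / D: PREDICT = { '/' }
  '/' is in predict set, so this production goes in M[C, '/']
C → a: PREDICT = { 'a' }

M[C, '/'] = C → / D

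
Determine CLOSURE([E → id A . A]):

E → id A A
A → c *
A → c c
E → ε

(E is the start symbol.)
Start with: [E → id A . A]
  [E → id A . A] has the dot before A: add [A → . c *], [A → . c c]
No further items can be added.

CLOSURE = { [A → . c *], [A → . c c], [E → id A . A] }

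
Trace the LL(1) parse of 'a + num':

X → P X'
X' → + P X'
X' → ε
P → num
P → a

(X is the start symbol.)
LL(1) parsing maintains a stack (initially the start symbol over $) and the input. At each step: if the stack top is a terminal, match it against the current input token; if it is a non-terminal N, replace it with the RHS of M[N, lookahead] (the unique production whose predict set contains the lookahead).

Stack is shown with the top on the left.

Stack     Input      Action
---------------------------
X $       a + num $  output X → P X'
P X' $    a + num $  output P → a
a X' $    a + num $  match 'a'
X' $      + num $    output X' → + P X'
+ P X' $  + num $    match '+'
P X' $    num $      output P → num
num X' $  num $      match 'num'
X' $      $          output X' → ε
$         $          accept

The string is accepted.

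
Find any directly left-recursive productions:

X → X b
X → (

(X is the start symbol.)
Direct left recursion occurs when N → N α for some non-terminal N (the right-hand side begins with the left-hand side itself).

X → X b: LEFT RECURSIVE (starts with X)
X → (: starts with '('

The grammar has direct left recursion on: X.

Answer: Yes, X is left-recursive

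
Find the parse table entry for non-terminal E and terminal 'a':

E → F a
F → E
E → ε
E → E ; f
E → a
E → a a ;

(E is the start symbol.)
E → F a, E → ε, E → E ; f, E → a, E → a a ;

To find M[E, 'a'], we find productions for E where 'a' is in the predict set (PREDICT(N → α) = (FIRST(α) \ {ε}) ∪ (FOLLOW(N) if α ⇒* ε)).

Relevant sets:
  FIRST(F) = { ';', 'a', ε }
  FIRST(E) = { ';', 'a', ε }
  FOLLOW(E) = { $, ';', 'a' }

E → F a: PREDICT = { ';', 'a' }
  'a' is in predict set, so this production goes in M[E, 'a']
E → ε: PREDICT = { $, ';', 'a' }
  'a' is in predict set, so this production goes in M[E, 'a']
E → E ; f: PREDICT = { ';', 'a' }
  'a' is in predict set, so this production goes in M[E, 'a']
E → a: PREDICT = { 'a' }
  'a' is in predict set, so this production goes in M[E, 'a']
E → a a ;: PREDICT = { 'a' }
  'a' is in predict set, so this production goes in M[E, 'a']

M[E, 'a'] = E → F a, E → ε, E → E ; f, E → a, E → a a ;  (a multiply-defined cell — the grammar is not LL(1))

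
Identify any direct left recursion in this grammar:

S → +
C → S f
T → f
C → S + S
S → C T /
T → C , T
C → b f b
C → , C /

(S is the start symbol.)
No direct left recursion

Direct left recursion occurs when N → N α for some non-terminal N (the right-hand side begins with the left-hand side itself).

S → +: starts with '+'
C → S f: starts with S
T → f: starts with f
C → S + S: starts with S
S → C T /: starts with C
T → C , T: starts with C
C → b f b: starts with b
C → , C /: starts with ','

No direct left recursion found.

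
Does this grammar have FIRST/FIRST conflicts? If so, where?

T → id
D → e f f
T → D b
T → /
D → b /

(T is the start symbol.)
No FIRST/FIRST conflicts.

A FIRST/FIRST conflict occurs when two productions N → α and N → β for the same non-terminal have FIRST(α) ∩ FIRST(β) ≠ ∅ (with ε ∈ FIRST of a nullable right-hand side, so two nullable alternatives also conflict).

FIRST sets of the non-terminals at (or reachable through a nullable prefix from) the front of some alternative:
  FIRST(D) = { 'b', 'e' }

Productions for T:
  T → id: FIRST = { 'id' }
  T → D b: FIRST = { 'b', 'e' }
  T → /: FIRST = { '/' }
Productions for D:
  D → e f f: FIRST = { 'e' }
  D → b /: FIRST = { 'b' }

All alternatives of each non-terminal have pairwise disjoint FIRST sets.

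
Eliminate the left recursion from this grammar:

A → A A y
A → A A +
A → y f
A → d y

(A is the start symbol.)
A is directly left-recursive. The standard transformation for
  A → A α₁ | ... | A α_m | β₁ | ... | β_n
is
  A  → β₁ A' | ... | β_n A'
  A' → α₁ A' | ... | α_m A' | ε

A → y f becomes A → y f A'
A → d y becomes A → d y A'
A → A A y becomes A' → A y A'
A → A A + becomes A' → A + A'
Add A' → ε

Resulting grammar:
A → y f A'
A → d y A'
A' → A y A'
A' → A + A'
A' → ε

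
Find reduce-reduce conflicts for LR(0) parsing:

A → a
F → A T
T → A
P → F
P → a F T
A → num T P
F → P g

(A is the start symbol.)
A reduce-reduce conflict occurs when an LR(0) state has two complete items [A → α .] and [B → β .] — both call for a reduction, and with no lookahead the parser cannot choose between them.

Augment with A' → A and build the canonical LR(0) collection (I0 = CLOSURE({[A' → . A]}), then GOTO on every symbol after a dot until no new states appear). It has 15 states:
  I0: { [A → . a], [A → . num T P], [A' → . A] }  — shift
  I1: { [A' → A .] }  — accept
  I2: { [A → a .] }  — reduce
  I3: { [A → . a], [A → . num T P], [A → num . T P], [T → . A] }  — shift
  I4: { [T → A .] }  — reduce
  I5: { [A → . a], [A → . num T P], [A → num T . P], [F → . A T], [F → . P g], [P → . F], [P → . a F T] }  — shift
  I6: { [A → . a], [A → . num T P], [F → A . T], [T → . A] }  — shift
  I7: { [P → F .] }  — reduce
  I8: { [A → num T P .], [F → P . g] }  — shift, reduce
  I9: { [A → . a], [A → . num T P], [A → a .], [F → . A T], [F → . P g], [P → . F], [P → . a F T], [P → a . F T] }  — shift, reduce
  I10: { [A → . a], [A → . num T P], [P → F .], [P → a F . T], [T → . A] }  — shift, reduce
  I11: { [F → P . g] }  — shift
  I12: { [F → P g .] }  — reduce
  I13: { [P → a F T .] }  — reduce
  I14: { [F → A T .] }  — reduce

No state contains more than one complete item.

Answer: No reduce-reduce conflicts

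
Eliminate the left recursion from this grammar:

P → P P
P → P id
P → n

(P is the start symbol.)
P → n P'
P' → P P'
P' → id P'
P' → ε

P is directly left-recursive. The standard transformation for
  A → A α₁ | ... | A α_m | β₁ | ... | β_n
is
  A  → β₁ A' | ... | β_n A'
  A' → α₁ A' | ... | α_m A' | ε

P → n becomes P → n P'
P → P P becomes P' → P P'
P → P id becomes P' → id P'
Add P' → ε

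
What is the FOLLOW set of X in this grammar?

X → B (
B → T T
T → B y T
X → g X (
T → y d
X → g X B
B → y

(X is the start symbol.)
To compute FOLLOW(X), find every occurrence of X on a right-hand side N → α X β: add FIRST(β) \ {ε}, and if β is empty or nullable also add FOLLOW(N). Iterate to a fixed point.

X is the start symbol, so $ ∈ FOLLOW(X).
In X → g X (: X is followed by '(', add FIRST('(') \ {ε} = { '(' }
In X → g X B: X is followed by B, add FIRST(B) \ {ε} = { 'y' }

Taking the union: FOLLOW(X) = { $, '(', 'y' }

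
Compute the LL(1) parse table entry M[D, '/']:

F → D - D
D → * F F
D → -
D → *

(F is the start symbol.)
Empty (error entry)

To find M[D, '/'], we find productions for D where '/' is in the predict set (PREDICT(N → α) = (FIRST(α) \ {ε}) ∪ (FOLLOW(N) if α ⇒* ε)).

D → * F F: PREDICT = { '*' }
D → -: PREDICT = { '-' }
D → *: PREDICT = { '*' }

M[D, '/'] is empty (no production applies)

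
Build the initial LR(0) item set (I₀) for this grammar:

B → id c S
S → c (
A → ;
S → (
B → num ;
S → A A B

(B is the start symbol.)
First, augment the grammar with B' → B
I₀ = CLOSURE({ [B' → . B] }):
  [B' → . B] has the dot before B: add [B → . id c S], [B → . num ;]
No further items can be added.

I₀ = { [B → . id c S], [B → . num ;], [B' → . B] }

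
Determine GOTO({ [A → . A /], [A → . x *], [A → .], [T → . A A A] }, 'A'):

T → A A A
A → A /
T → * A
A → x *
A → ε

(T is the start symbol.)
{ [A → . A /], [A → . x *], [A → .], [A → A . /], [T → A . A A] }

GOTO(I, 'A') = CLOSURE({ [A → αX.β] : [A → α.Xβ] ∈ I, X = 'A' })

Items with dot before 'A', with the dot advanced:
  [A → . A /] → [A → A . /]
  [T → . A A A] → [T → A . A A]
Closure of the advanced items:
  [T → A . A A] has the dot before A: add [A → . A /], [A → . x *], [A → .]

GOTO = { [A → . A /], [A → . x *], [A → .], [A → A . /], [T → A . A A] }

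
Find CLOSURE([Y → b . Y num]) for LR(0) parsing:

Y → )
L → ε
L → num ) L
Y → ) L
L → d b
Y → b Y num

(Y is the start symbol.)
{ [Y → . ) L], [Y → . )], [Y → . b Y num], [Y → b . Y num] }

Start with: [Y → b . Y num]
  [Y → b . Y num] has the dot before Y: add [Y → . )], [Y → . ) L], [Y → . b Y num]
No further items can be added.

CLOSURE = { [Y → . ) L], [Y → . )], [Y → . b Y num], [Y → b . Y num] }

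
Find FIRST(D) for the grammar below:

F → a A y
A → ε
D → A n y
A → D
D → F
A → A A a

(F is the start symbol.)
{ 'a', 'n' }

To compute FIRST(D), examine every production with D on the left-hand side, reading each right-hand side left to right until a non-nullable symbol is reached.

FIRST sets of the other non-terminals involved (by the same procedure, iterated to a fixed point):
  FIRST(A) = { 'a', 'n', ε }
  FIRST(F) = { 'a' }

From D → A n y:
  - A is a non-terminal: add FIRST(A) \ {ε} = { 'a', 'n' }
    A is nullable, so continue to the next symbol
  - n is a terminal: add 'n' and stop
From D → F:
  - F is a non-terminal: add FIRST(F) \ {ε} = { 'a' }
    F is not nullable, so stop

Collecting: FIRST(D) = { 'a', 'n' }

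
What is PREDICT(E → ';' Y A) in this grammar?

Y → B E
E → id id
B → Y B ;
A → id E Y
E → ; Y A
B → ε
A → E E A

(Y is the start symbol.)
{ ';' }

PREDICT(E → ';' Y A) = (FIRST(RHS) \ {ε}) ∪ (FOLLOW(E) if ε ∈ FIRST(RHS), i.e. RHS ⇒* ε)
FIRST(';' Y A) = { ';' }
ε ∉ FIRST(';' Y A), so FOLLOW(E) is not added.
PREDICT(E → ';' Y A) = { ';' }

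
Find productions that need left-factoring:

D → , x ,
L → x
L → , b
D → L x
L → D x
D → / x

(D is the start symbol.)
No, left-factoring is not needed

Left-factoring is needed when two productions for the same non-terminal
share a common prefix on the right-hand side.

Productions for D:
  D → , x ,
  D → L x
  D → / x
Productions for L:
  L → x
  L → , b
  L → D x

No common prefixes found.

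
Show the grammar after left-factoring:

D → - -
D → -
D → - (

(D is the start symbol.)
D → - D'
D' → -
D' → ε
D' → (

Left-factoring transforms A → αβ₁ | αβ₂ into A → αA' and A' → β₁ | β₂
(α is the longest common prefix among the alternatives). Repeat until
no nonterminal has two alternatives with a common prefix.

Round 1: D has alternatives sharing prefix '-'. Introduce D': D → - D'
  Add: D' → -
  Add: D' → ε
  Add: D' → (

No remaining common prefixes — done.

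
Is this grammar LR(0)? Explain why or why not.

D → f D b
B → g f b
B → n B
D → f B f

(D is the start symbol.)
Yes, the grammar is LR(0)

Augment with D' → D and build the canonical LR(0) collection (I0 = CLOSURE({[D' → . D]}), then GOTO on every symbol after a dot until no new states appear). It has 12 states:
  I0: { [D → . f B f], [D → . f D b], [D' → . D] }  — shift
  I1: { [D' → D .] }  — accept
  I2: { [B → . g f b], [B → . n B], [D → . f B f], [D → . f D b], [D → f . B f], [D → f . D b] }  — shift
  I3: { [D → f B . f] }  — shift
  I4: { [D → f D . b] }  — shift
  I5: { [B → g . f b] }  — shift
  I6: { [B → . g f b], [B → . n B], [B → n . B] }  — shift
  I7: { [B → n B .] }  — reduce
  I8: { [B → g f . b] }  — shift
  I9: { [B → g f b .] }  — reduce
  I10: { [D → f D b .] }  — reduce
  I11: { [D → f B f .] }  — reduce

Every state is either a pure shift/goto state or contains exactly one complete item and nothing to shift — no conflicts. The grammar is LR(0).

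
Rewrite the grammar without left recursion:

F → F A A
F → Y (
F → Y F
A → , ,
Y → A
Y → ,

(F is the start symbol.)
F is directly left-recursive. The standard transformation for
  A → A α₁ | ... | A α_m | β₁ | ... | β_n
is
  A  → β₁ A' | ... | β_n A'
  A' → α₁ A' | ... | α_m A' | ε

F → Y ( becomes F → Y ( F'
F → Y F becomes F → Y F F'
F → F A A becomes F' → A A F'
Add F' → ε

Productions for other non-terminals are unchanged:
  A → , ,
  Y → A
  Y → ,

Resulting grammar:
F → Y ( F'
F → Y F F'
F' → A A F'
F' → ε
A → , ,
Y → A
Y → ,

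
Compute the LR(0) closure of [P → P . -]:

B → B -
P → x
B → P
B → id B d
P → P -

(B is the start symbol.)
{ [P → P . -] }

Start with: [P → P . -]
The dot precedes the terminal '-', so nothing is added.

CLOSURE = { [P → P . -] }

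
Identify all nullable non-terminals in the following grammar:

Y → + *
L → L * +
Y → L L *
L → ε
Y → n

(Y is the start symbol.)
ε-productions: L → ε
So L is immediately nullable.
No further non-terminal can be added: every production for the remaining non-terminals contains a terminal or a non-nullable non-terminal.
Nullable = { 'L' }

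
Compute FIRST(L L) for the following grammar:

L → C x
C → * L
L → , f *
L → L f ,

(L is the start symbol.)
FIRST sets of the non-terminals involved (from the grammar, by fixed-point iteration):
  FIRST(L) = { '*', ',' }

To compute FIRST(L L), process the symbols left to right:
Symbol L is a non-terminal. Add FIRST(L) \ {ε} = { '*', ',' }
L is not nullable (ε ∉ FIRST(L)), so stop here.
FIRST(L L) = { '*', ',' }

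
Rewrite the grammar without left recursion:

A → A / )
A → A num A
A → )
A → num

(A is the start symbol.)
A is directly left-recursive. The standard transformation for
  A → A α₁ | ... | A α_m | β₁ | ... | β_n
is
  A  → β₁ A' | ... | β_n A'
  A' → α₁ A' | ... | α_m A' | ε

A → ) becomes A → ) A'
A → num becomes A → num A'
A → A / ) becomes A' → / ) A'
A → A num A becomes A' → num A A'
Add A' → ε

Resulting grammar:
A → ) A'
A → num A'
A' → / ) A'
A' → num A A'
A' → ε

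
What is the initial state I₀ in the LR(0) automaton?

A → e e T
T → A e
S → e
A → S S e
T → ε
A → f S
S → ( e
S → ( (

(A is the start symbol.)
{ [A → . S S e], [A → . e e T], [A → . f S], [A' → . A], [S → . ( (], [S → . ( e], [S → . e] }

First, augment the grammar with A' → A
I₀ = CLOSURE({ [A' → . A] }):
  [A' → . A] has the dot before A: add [A → . e e T], [A → . S S e], [A → . f S]
  [A → . S S e] has the dot before S: add [S → . e], [S → . ( e], [S → . ( (]
No further items can be added.

I₀ = { [A → . S S e], [A → . e e T], [A → . f S], [A' → . A], [S → . ( (], [S → . ( e], [S → . e] }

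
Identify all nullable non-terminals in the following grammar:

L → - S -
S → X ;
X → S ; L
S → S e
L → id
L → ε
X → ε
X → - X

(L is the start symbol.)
A non-terminal is nullable if it can derive ε (the empty string): either it has an ε-production, or it has a production whose right-hand side consists entirely of nullable non-terminals.

ε-productions: L → ε, X → ε
So L, X are immediately nullable.
No further non-terminal can be added: every production for the remaining non-terminals contains a terminal or a non-nullable non-terminal.
Nullable = { 'L', 'X' }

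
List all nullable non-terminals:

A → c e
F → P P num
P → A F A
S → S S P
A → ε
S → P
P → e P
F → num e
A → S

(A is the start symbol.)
{ 'A' }

ε-productions: A → ε
So A is immediately nullable.
No further non-terminal can be added: every production for the remaining non-terminals contains a terminal or a non-nullable non-terminal.
Nullable = { 'A' }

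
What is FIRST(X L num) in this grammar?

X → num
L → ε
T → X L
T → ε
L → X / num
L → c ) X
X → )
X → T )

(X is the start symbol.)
{ ')', 'num' }

FIRST sets of the non-terminals involved (from the grammar, by fixed-point iteration):
  FIRST(X) = { ')', 'num' }

To compute FIRST(X L num), process the symbols left to right:
Symbol X is a non-terminal. Add FIRST(X) \ {ε} = { ')', 'num' }
X is not nullable (ε ∉ FIRST(X)), so stop here.
FIRST(X L num) = { ')', 'num' }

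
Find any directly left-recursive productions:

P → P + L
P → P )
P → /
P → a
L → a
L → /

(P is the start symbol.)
Yes, P is left-recursive

Direct left recursion occurs when N → N α for some non-terminal N (the right-hand side begins with the left-hand side itself).

P → P + L: LEFT RECURSIVE (starts with P)
P → P ): LEFT RECURSIVE (starts with P)
P → /: starts with '/'
P → a: starts with a
L → a: starts with a
L → /: starts with '/'

The grammar has direct left recursion on: P.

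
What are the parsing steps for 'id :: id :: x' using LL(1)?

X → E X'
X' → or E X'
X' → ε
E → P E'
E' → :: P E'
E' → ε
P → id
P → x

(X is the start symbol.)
Stack is shown with the top on the left.

Stack         Input            Action
-------------------------------------
X $           id :: id :: x $  output X → E X'
E X' $        id :: id :: x $  output E → P E'
P E' X' $     id :: id :: x $  output P → id
id E' X' $    id :: id :: x $  match 'id'
E' X' $       :: id :: x $     output E' → :: P E'
:: P E' X' $  :: id :: x $     match '::'
P E' X' $     id :: x $        output P → id
id E' X' $    id :: x $        match 'id'
E' X' $       :: x $           output E' → :: P E'
:: P E' X' $  :: x $           match '::'
P E' X' $     x $              output P → x
x E' X' $     x $              match 'x'
E' X' $       $                output E' → ε
X' $          $                output X' → ε
$             $                accept

The string is accepted.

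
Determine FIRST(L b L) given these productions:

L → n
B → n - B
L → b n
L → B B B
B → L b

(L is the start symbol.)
FIRST sets of the non-terminals involved (from the grammar, by fixed-point iteration):
  FIRST(L) = { 'b', 'n' }

To compute FIRST(L b L), process the symbols left to right:
Symbol L is a non-terminal. Add FIRST(L) \ {ε} = { 'b', 'n' }
L is not nullable (ε ∉ FIRST(L)), so stop here.
FIRST(L b L) = { 'b', 'n' }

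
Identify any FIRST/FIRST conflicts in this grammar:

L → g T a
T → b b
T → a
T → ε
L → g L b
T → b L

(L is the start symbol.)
A FIRST/FIRST conflict occurs when two productions N → α and N → β for the same non-terminal have FIRST(α) ∩ FIRST(β) ≠ ∅ (with ε ∈ FIRST of a nullable right-hand side, so two nullable alternatives also conflict).

Productions for L:
  L → g T a: FIRST = { 'g' }
  L → g L b: FIRST = { 'g' }
Productions for T:
  T → b b: FIRST = { 'b' }
  T → a: FIRST = { 'a' }
  T → ε: FIRST = { ε }
  T → b L: FIRST = { 'b' }

Conflict for L: L → g T a and L → g L b
  Overlap: { 'g' }
Conflict for T: T → b b and T → b L
  Overlap: { 'b' }

Answer: Yes. L → g T a / L → g L b on { 'g' }; T → b b / T → b L on { 'b' }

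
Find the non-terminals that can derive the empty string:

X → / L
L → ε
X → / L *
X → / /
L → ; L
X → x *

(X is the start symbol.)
{ 'L' }

A non-terminal is nullable if it can derive ε (the empty string): either it has an ε-production, or it has a production whose right-hand side consists entirely of nullable non-terminals.

ε-productions: L → ε
So L is immediately nullable.
No further non-terminal can be added: every production for the remaining non-terminals contains a terminal or a non-nullable non-terminal.
Nullable = { 'L' }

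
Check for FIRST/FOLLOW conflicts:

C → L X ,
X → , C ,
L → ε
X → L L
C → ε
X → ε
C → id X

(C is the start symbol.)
Yes. C → L X ',' with FOLLOW(C) on { ',' }; X → ',' C ',' with FOLLOW(X) on { ',' }

Nullable non-terminals: C, L, X.
FIRST sets used below: FIRST(L) = { ε }, FIRST(X) = { ',', ε }

C: nullable alternative(s) C → ε; FOLLOW(C) = { $, ',' }
  C → L X ,: FIRST \ {ε} = { ',' } — overlaps FOLLOW(C) on { ',' }: CONFLICT
  C → ε: FIRST \ {ε} = { } — this is the only nullable alternative, skip
  C → id X: FIRST \ {ε} = { 'id' } — disjoint from FOLLOW(C)
L has a nullable alternative but only one production, so nothing to check.

X: nullable alternative(s) X → L L, X → ε; FOLLOW(X) = { $, ',' }
  X → , C ,: FIRST \ {ε} = { ',' } — overlaps FOLLOW(X) on { ',' }: CONFLICT
  X → L L: FIRST \ {ε} = { } — disjoint from FOLLOW(X)
  X → ε: FIRST \ {ε} = { } — disjoint from FOLLOW(X)

So the grammar has 2 FIRST/FOLLOW conflicts (marked CONFLICT above).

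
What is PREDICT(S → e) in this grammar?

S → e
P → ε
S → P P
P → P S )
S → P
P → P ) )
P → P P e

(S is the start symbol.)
{ 'e' }

PREDICT(S → e) = (FIRST(RHS) \ {ε}) ∪ (FOLLOW(S) if ε ∈ FIRST(RHS), i.e. RHS ⇒* ε)
FIRST(e) = { 'e' }
ε ∉ FIRST(e), so FOLLOW(S) is not added.
PREDICT(S → e) = { 'e' }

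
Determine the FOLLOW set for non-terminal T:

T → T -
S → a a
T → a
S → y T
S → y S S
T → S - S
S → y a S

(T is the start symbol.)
{ $, '-', 'a', 'y' }

T is the start symbol, so $ ∈ FOLLOW(T).
In T → T -: T is followed by '-', add FIRST('-') \ {ε} = { '-' }
In S → y T: T is at the end, add FOLLOW(S)

The FOLLOW sets referred to above (computed the same way, to a fixed point):
  FOLLOW(S) = { $, '-', 'a', 'y' }

Taking the union: FOLLOW(T) = { $, '-', 'a', 'y' }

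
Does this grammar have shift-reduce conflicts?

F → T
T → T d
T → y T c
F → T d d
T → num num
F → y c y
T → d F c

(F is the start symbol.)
A shift-reduce conflict occurs when an LR(0) state has both:
  - a complete (reduce) item [A → α .] (dot at the end), and
  - a shift item [B → β . c γ] (dot before a terminal).

Augment with F' → F and build the canonical LR(0) collection (I0 = CLOSURE({[F' → . F]}), then GOTO on every symbol after a dot until no new states appear). It has 17 states:
  I0: { [F → . T d d], [F → . T], [F → . y c y], [F' → . F], [T → . T d], [T → . d F c], [T → . num num], [T → . y T c] }  — shift
  I1: { [F' → F .] }  — accept
  I2: { [F → T . d d], [F → T .], [T → T . d] }  — shift, reduce
  I3: { [F → . T d d], [F → . T], [F → . y c y], [T → . T d], [T → . d F c], [T → . num num], [T → . y T c], [T → d . F c] }  — shift
  I4: { [T → num . num] }  — shift
  I5: { [F → y . c y], [T → . T d], [T → . d F c], [T → . num num], [T → . y T c], [T → y . T c] }  — shift
  I6: { [T → T . d], [T → y T . c] }  — shift
  I7: { [F → y c . y] }  — shift
  I8: { [T → . T d], [T → . d F c], [T → . num num], [T → . y T c], [T → y . T c] }  — shift
  I9: { [F → y c y .] }  — reduce
  I10: { [T → y T c .] }  — reduce
  I11: { [T → T d .] }  — reduce
  I12: { [T → num num .] }  — reduce
  I13: { [T → d F . c] }  — shift
  I14: { [T → d F c .] }  — reduce
  I15: { [F → T d . d], [T → T d .] }  — shift, reduce
  I16: { [F → T d d .] }  — reduce

I2 contains reduce item [F → T .] and shift items [F → T . d d], [T → T . d] — shift-reduce conflict.
I15 contains reduce item [T → T d .] and shift item [F → T d . d] — shift-reduce conflict.

Answer: Yes — I2: [F → T .] vs [F → T . d d]; I15: [T → T d .] vs [F → T d . d]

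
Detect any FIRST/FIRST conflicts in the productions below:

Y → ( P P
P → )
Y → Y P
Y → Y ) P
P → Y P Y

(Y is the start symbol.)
Yes. Y → '(' P P / Y → Y P on { '(' }; Y → '(' P P / Y → Y ')' P on { '(' }; Y → Y P / Y → Y ')' P on { '(' }

FIRST sets of the non-terminals at (or reachable through a nullable prefix from) the front of some alternative:
  FIRST(Y) = { '(' }

Productions for Y:
  Y → ( P P: FIRST = { '(' }
  Y → Y P: FIRST = { '(' }
  Y → Y ) P: FIRST = { '(' }
Productions for P:
  P → ): FIRST = { ')' }
  P → Y P Y: FIRST = { '(' }

Conflict for Y: Y → ( P P and Y → Y P
  Overlap: { '(' }
Conflict for Y: Y → ( P P and Y → Y ) P
  Overlap: { '(' }
Conflict for Y: Y → Y P and Y → Y ) P
  Overlap: { '(' }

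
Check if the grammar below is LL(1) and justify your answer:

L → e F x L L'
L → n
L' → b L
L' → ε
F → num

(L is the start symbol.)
Relevant sets:
  FOLLOW(L') = { $, 'b' }

For L:
  PREDICT(L → e F x L L') = { 'e' }
  PREDICT(L → n) = { 'n' }
For L':
  PREDICT(L' → b L) = { 'b' }
  PREDICT(L' → ε) = { $, 'b' }
F has a single production, so nothing to check there.

Conflict found: Predict set conflict for L': { 'b' }
The grammar is NOT LL(1).

Answer: No. Predict set conflict for L': { 'b' }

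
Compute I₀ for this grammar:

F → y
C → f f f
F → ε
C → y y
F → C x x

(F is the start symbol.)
First, augment the grammar with F' → F
I₀ = CLOSURE({ [F' → . F] }):
  [F' → . F] has the dot before F: add [F → . y], [F → .], [F → . C x x]
  [F → . C x x] has the dot before C: add [C → . f f f], [C → . y y]
No further items can be added.

I₀ = { [C → . f f f], [C → . y y], [F → . C x x], [F → . y], [F → .], [F' → . F] }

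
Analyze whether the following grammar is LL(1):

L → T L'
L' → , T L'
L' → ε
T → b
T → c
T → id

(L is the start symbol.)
A grammar is LL(1) if for each non-terminal N with multiple productions, the predict sets of those productions are pairwise disjoint, where PREDICT(N → α) = (FIRST(α) \ {ε}) ∪ (FOLLOW(N) if α ⇒* ε).

Relevant sets:
  FOLLOW(L') = { $ }

For L':
  PREDICT(L' → ',' T L') = { ',' }
  PREDICT(L' → ε) = { $ }
For T:
  PREDICT(T → b) = { 'b' }
  PREDICT(T → c) = { 'c' }
  PREDICT(T → id) = { 'id' }
L has a single production, so nothing to check there.

All predict sets are disjoint. The grammar IS LL(1).

Answer: Yes, the grammar is LL(1).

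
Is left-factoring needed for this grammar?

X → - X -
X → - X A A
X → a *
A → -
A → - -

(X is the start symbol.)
Left-factoring is needed when two productions for the same non-terminal
share a common prefix on the right-hand side.

Productions for X:
  X → - X -
  X → - X A A
  X → a *
Productions for A:
  A → -
  A → - -

Found common prefix '- X' in productions for X
Found common prefix '-' in productions for A

Answer: Yes, X has productions with common prefix '- X'; A has productions with common prefix '-'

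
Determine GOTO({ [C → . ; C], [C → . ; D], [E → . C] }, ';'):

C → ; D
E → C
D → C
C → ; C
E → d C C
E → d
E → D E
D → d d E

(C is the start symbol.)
{ [C → . ; C], [C → . ; D], [C → ; . C], [C → ; . D], [D → . C], [D → . d d E] }

GOTO(I, ';') = CLOSURE({ [A → αX.β] : [A → α.Xβ] ∈ I, X = ';' })

Items with dot before ';', with the dot advanced:
  [C → . ; C] → [C → ; . C]
  [C → . ; D] → [C → ; . D]
Closure of the advanced items:
  [C → ; . C] has the dot before C: add [C → . ; D], [C → . ; C]
  [C → ; . D] has the dot before D: add [D → . C], [D → . d d E]

GOTO = { [C → . ; C], [C → . ; D], [C → ; . C], [C → ; . D], [D → . C], [D → . d d E] }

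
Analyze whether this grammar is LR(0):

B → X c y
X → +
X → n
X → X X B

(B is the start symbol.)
A grammar is LR(0) if no state in the canonical LR(0) collection has:
  - both a shift item (dot before a terminal) and a complete item (shift-reduce conflict), or
  - two or more complete items (reduce-reduce conflict; the accept item [B' → B .] counts as a complete item here).

Augment with B' → B and build the canonical LR(0) collection (I0 = CLOSURE({[B' → . B]}), then GOTO on every symbol after a dot until no new states appear). It has 10 states:
  I0: { [B → . X c y], [B' → . B], [X → . +], [X → . X X B], [X → . n] }  — shift
  I1: { [X → + .] }  — reduce
  I2: { [B' → B .] }  — accept
  I3: { [B → X . c y], [X → . +], [X → . X X B], [X → . n], [X → X . X B] }  — shift
  I4: { [X → n .] }  — reduce
  I5: { [B → . X c y], [X → . +], [X → . X X B], [X → . n], [X → X . X B], [X → X X . B] }  — shift
  I6: { [B → X c . y] }  — shift
  I7: { [B → X c y .] }  — reduce
  I8: { [X → X X B .] }  — reduce
  I9: { [B → . X c y], [B → X . c y], [X → . +], [X → . X X B], [X → . n], [X → X . X B], [X → X X . B] }  — shift

Every state is either a pure shift/goto state or contains exactly one complete item and nothing to shift — no conflicts. The grammar is LR(0).

Answer: Yes, the grammar is LR(0)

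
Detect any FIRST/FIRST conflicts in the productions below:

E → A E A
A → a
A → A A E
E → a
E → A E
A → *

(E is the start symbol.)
Yes. E → A E A / E → a on { 'a' }; E → A E A / E → A E on { '*', 'a' }; E → a / E → A E on { 'a' }; A → a / A → A A E on { 'a' }; A → A A E / A → '*' on { '*' }

A FIRST/FIRST conflict occurs when two productions N → α and N → β for the same non-terminal have FIRST(α) ∩ FIRST(β) ≠ ∅ (with ε ∈ FIRST of a nullable right-hand side, so two nullable alternatives also conflict).

FIRST sets of the non-terminals at (or reachable through a nullable prefix from) the front of some alternative:
  FIRST(A) = { '*', 'a' }

Productions for E:
  E → A E A: FIRST = { '*', 'a' }
  E → a: FIRST = { 'a' }
  E → A E: FIRST = { '*', 'a' }
Productions for A:
  A → a: FIRST = { 'a' }
  A → A A E: FIRST = { '*', 'a' }
  A → *: FIRST = { '*' }

Conflict for E: E → A E A and E → a
  Overlap: { 'a' }
Conflict for E: E → A E A and E → A E
  Overlap: { '*', 'a' }
Conflict for E: E → a and E → A E
  Overlap: { 'a' }
Conflict for A: A → a and A → A A E
  Overlap: { 'a' }
Conflict for A: A → A A E and A → *
  Overlap: { '*' }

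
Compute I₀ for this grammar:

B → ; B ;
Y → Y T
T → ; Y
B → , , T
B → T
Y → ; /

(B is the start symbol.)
First, augment the grammar with B' → B
I₀ = CLOSURE({ [B' → . B] }):
  [B' → . B] has the dot before B: add [B → . ; B ;], [B → . , , T], [B → . T]
  [B → . T] has the dot before T: add [T → . ; Y]
No further items can be added.

I₀ = { [B → . , , T], [B → . ; B ;], [B → . T], [B' → . B], [T → . ; Y] }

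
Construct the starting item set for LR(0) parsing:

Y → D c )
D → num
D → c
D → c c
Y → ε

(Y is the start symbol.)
First, augment the grammar with Y' → Y
I₀ = CLOSURE({ [Y' → . Y] }):
  [Y' → . Y] has the dot before Y: add [Y → . D c )], [Y → .]
  [Y → . D c )] has the dot before D: add [D → . num], [D → . c], [D → . c c]
No further items can be added.

I₀ = { [D → . c c], [D → . c], [D → . num], [Y → . D c )], [Y → .], [Y' → . Y] }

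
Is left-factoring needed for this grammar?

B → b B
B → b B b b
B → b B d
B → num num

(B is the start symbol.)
Yes, B has productions with common prefix 'b B'

Left-factoring is needed when two productions for the same non-terminal
share a common prefix on the right-hand side.

Productions for B:
  B → b B
  B → b B b b
  B → b B d
  B → num num

Found common prefix 'b B' in productions for B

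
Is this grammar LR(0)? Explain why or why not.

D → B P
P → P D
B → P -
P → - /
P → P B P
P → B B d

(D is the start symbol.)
A grammar is LR(0) if no state in the canonical LR(0) collection has:
  - both a shift item (dot before a terminal) and a complete item (shift-reduce conflict), or
  - two or more complete items (reduce-reduce conflict; the accept item [D' → D .] counts as a complete item here).

Augment with D' → D and build the canonical LR(0) collection (I0 = CLOSURE({[D' → . D]}), then GOTO on every symbol after a dot until no new states appear). It has 13 states:
  I0: { [B → . P -], [D → . B P], [D' → . D], [P → . - /], [P → . B B d], [P → . P B P], [P → . P D] }  — shift
  I1: { [P → - . /] }  — shift
  I2: { [B → . P -], [D → B . P], [P → . - /], [P → . B B d], [P → . P B P], [P → . P D], [P → B . B d] }  — shift
  I3: { [D' → D .] }  — accept
  I4: { [B → . P -], [B → P . -], [D → . B P], [P → . - /], [P → . B B d], [P → . P B P], [P → . P D], [P → P . B P], [P → P . D] }  — shift
  I5: { [B → P - .], [P → - . /] }  — shift, reduce
  I6: { [B → . P -], [D → B . P], [P → . - /], [P → . B B d], [P → . P B P], [P → . P D], [P → B . B d], [P → P B . P] }  — shift
  I7: { [P → P D .] }  — reduce
  I8: { [B → . P -], [P → . - /], [P → . B B d], [P → . P B P], [P → . P D], [P → B . B d], [P → B B . d] }  — shift
  I9: { [B → . P -], [B → P . -], [D → . B P], [D → B P .], [P → . - /], [P → . B B d], [P → . P B P], [P → . P D], [P → P . B P], [P → P . D], [P → P B P .] }  — shift, 2 reduces
  I10: { [P → B B d .] }  — reduce
  I11: { [P → - / .] }  — reduce
  I12: { [B → . P -], [B → P . -], [D → . B P], [D → B P .], [P → . - /], [P → . B B d], [P → . P B P], [P → . P D], [P → P . B P], [P → P . D] }  — shift, reduce

Conflict in state I5:
  Shift-reduce conflict between [B → P - .] and [P → - . /]
So the grammar is NOT LR(0).

Answer: No. Shift-reduce conflict between [B → P - .] and [P → - . /]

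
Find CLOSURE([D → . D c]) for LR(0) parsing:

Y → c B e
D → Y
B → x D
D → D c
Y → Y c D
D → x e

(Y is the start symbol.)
{ [D → . D c], [D → . Y], [D → . x e], [Y → . Y c D], [Y → . c B e] }

Start with: [D → . D c]
  [D → . D c] has the dot before D: add [D → . Y], [D → . x e]
  [D → . Y] has the dot before Y: add [Y → . c B e], [Y → . Y c D]
No further items can be added.

CLOSURE = { [D → . D c], [D → . Y], [D → . x e], [Y → . Y c D], [Y → . c B e] }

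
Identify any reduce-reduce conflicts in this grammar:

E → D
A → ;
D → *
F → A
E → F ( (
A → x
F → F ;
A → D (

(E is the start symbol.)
Augment with E' → E and build the canonical LR(0) collection (I0 = CLOSURE({[E' → . E]}), then GOTO on every symbol after a dot until no new states appear). It has 12 states:
  I0: { [A → . ;], [A → . D (], [A → . x], [D → . *], [E → . D], [E → . F ( (], [E' → . E], [F → . A], [F → . F ;] }  — shift
  I1: { [D → * .] }  — reduce
  I2: { [A → ; .] }  — reduce
  I3: { [F → A .] }  — reduce
  I4: { [A → D . (], [E → D .] }  — shift, reduce
  I5: { [E' → E .] }  — accept
  I6: { [E → F . ( (], [F → F . ;] }  — shift
  I7: { [A → x .] }  — reduce
  I8: { [E → F ( . (] }  — shift
  I9: { [F → F ; .] }  — reduce
  I10: { [E → F ( ( .] }  — reduce
  I11: { [A → D ( .] }  — reduce

No state contains more than one complete item.

Answer: No reduce-reduce conflicts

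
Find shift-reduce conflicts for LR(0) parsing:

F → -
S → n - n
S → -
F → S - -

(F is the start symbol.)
No shift-reduce conflicts

Augment with F' → F and build the canonical LR(0) collection (I0 = CLOSURE({[F' → . F]}), then GOTO on every symbol after a dot until no new states appear). It has 9 states:
  I0: { [F → . -], [F → . S - -], [F' → . F], [S → . -], [S → . n - n] }  — shift
  I1: { [F → - .], [S → - .] }  — 2 reduces
  I2: { [F' → F .] }  — accept
  I3: { [F → S . - -] }  — shift
  I4: { [S → n . - n] }  — shift
  I5: { [S → n - . n] }  — shift
  I6: { [S → n - n .] }  — reduce
  I7: { [F → S - . -] }  — shift
  I8: { [F → S - - .] }  — reduce

No state contains both a complete item and a shift item.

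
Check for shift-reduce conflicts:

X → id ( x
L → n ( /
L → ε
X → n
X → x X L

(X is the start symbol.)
Yes — I5: [L → .] vs [L → . n ( /]

Augment with X' → X and build the canonical LR(0) collection (I0 = CLOSURE({[X' → . X]}), then GOTO on every symbol after a dot until no new states appear). It has 12 states:
  I0: { [X → . id ( x], [X → . n], [X → . x X L], [X' → . X] }  — shift
  I1: { [X' → X .] }  — accept
  I2: { [X → id . ( x] }  — shift
  I3: { [X → n .] }  — reduce
  I4: { [X → . id ( x], [X → . n], [X → . x X L], [X → x . X L] }  — shift
  I5: { [L → . n ( /], [L → .], [X → x X . L] }  — shift, reduce
  I6: { [X → x X L .] }  — reduce
  I7: { [L → n . ( /] }  — shift
  I8: { [L → n ( . /] }  — shift
  I9: { [L → n ( / .] }  — reduce
  I10: { [X → id ( . x] }  — shift
  I11: { [X → id ( x .] }  — reduce

I5 contains reduce item [L → .] and shift item [L → . n ( /] — shift-reduce conflict.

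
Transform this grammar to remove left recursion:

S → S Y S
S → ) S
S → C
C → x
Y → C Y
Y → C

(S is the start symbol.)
S → ) S S'
S → C S'
S' → Y S S'
S' → ε
C → x
Y → C Y
Y → C

S is directly left-recursive. The standard transformation for
  A → A α₁ | ... | A α_m | β₁ | ... | β_n
is
  A  → β₁ A' | ... | β_n A'
  A' → α₁ A' | ... | α_m A' | ε

S → ) S becomes S → ) S S'
S → C becomes S → C S'
S → S Y S becomes S' → Y S S'
Add S' → ε

Productions for other non-terminals are unchanged:
  C → x
  Y → C Y
  Y → C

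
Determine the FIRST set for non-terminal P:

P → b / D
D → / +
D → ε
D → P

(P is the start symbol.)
{ 'b' }

To compute FIRST(P), examine every production with P on the left-hand side, reading each right-hand side left to right until a non-nullable symbol is reached.

From P → b / D:
  - b is a terminal: add 'b' and stop

Collecting: FIRST(P) = { 'b' }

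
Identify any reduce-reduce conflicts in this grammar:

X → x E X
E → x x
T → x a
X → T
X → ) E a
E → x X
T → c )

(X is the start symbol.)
A reduce-reduce conflict occurs when an LR(0) state has two complete items [A → α .] and [B → β .] — both call for a reduction, and with no lookahead the parser cannot choose between them.

Augment with X' → X and build the canonical LR(0) collection (I0 = CLOSURE({[X' → . X]}), then GOTO on every symbol after a dot until no new states appear). It has 15 states:
  I0: { [T → . c )], [T → . x a], [X → . ) E a], [X → . T], [X → . x E X], [X' → . X] }  — shift
  I1: { [E → . x X], [E → . x x], [X → ) . E a] }  — shift
  I2: { [X → T .] }  — reduce
  I3: { [X' → X .] }  — accept
  I4: { [T → c . )] }  — shift
  I5: { [E → . x X], [E → . x x], [T → x . a], [X → x . E X] }  — shift
  I6: { [T → . c )], [T → . x a], [X → . ) E a], [X → . T], [X → . x E X], [X → x E . X] }  — shift
  I7: { [T → x a .] }  — reduce
  I8: { [E → x . X], [E → x . x], [T → . c )], [T → . x a], [X → . ) E a], [X → . T], [X → . x E X] }  — shift
  I9: { [E → x X .] }  — reduce
  I10: { [E → . x X], [E → . x x], [E → x x .], [T → x . a], [X → x . E X] }  — shift, reduce
  I11: { [X → x E X .] }  — reduce
  I12: { [T → c ) .] }  — reduce
  I13: { [X → ) E . a] }  — shift
  I14: { [X → ) E a .] }  — reduce

No state contains more than one complete item.

Answer: No reduce-reduce conflicts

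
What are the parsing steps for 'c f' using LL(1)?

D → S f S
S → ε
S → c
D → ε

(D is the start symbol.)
LL(1) parsing maintains a stack (initially the start symbol over $) and the input. At each step: if the stack top is a terminal, match it against the current input token; if it is a non-terminal N, replace it with the RHS of M[N, lookahead] (the unique production whose predict set contains the lookahead).

Stack is shown with the top on the left.

Stack    Input  Action
----------------------
D $      c f $  output D → S f S
S f S $  c f $  output S → c
c f S $  c f $  match 'c'
f S $    f $    match 'f'
S $      $      output S → ε
$        $      accept

The string is accepted.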